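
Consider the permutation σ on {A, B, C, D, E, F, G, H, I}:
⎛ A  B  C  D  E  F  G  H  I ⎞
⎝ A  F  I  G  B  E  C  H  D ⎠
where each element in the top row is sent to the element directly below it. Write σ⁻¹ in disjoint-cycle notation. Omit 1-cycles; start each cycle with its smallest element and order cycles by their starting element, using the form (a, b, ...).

(B, E, F)(C, G, D, I)

First write σ in disjoint cycles: (B, F, E)(C, I, D, G).
The inverse reverses every cycle; in canonical form, σ⁻¹ = (B, E, F)(C, G, D, I).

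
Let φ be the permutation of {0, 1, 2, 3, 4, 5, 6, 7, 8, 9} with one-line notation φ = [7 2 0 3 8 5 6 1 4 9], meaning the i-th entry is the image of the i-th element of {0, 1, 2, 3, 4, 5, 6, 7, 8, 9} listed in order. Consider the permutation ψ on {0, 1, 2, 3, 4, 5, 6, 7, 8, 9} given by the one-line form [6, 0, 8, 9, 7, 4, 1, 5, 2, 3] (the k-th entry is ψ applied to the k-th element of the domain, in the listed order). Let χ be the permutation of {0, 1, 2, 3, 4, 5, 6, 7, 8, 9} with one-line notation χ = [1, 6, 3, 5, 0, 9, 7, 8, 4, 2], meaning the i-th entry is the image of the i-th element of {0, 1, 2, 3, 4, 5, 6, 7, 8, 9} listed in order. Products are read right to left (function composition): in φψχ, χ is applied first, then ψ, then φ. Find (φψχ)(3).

8

Apply the permutations in order: χ(3) = 5, then ψ(5) = 4, then φ(4) = 8. So (φψχ)(3) = 8.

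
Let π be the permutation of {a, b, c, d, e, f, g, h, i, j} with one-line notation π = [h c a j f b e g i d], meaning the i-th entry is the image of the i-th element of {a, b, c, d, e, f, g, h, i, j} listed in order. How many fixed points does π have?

1

The fixed points (elements with π(x) = x) are {i}, so there is 1.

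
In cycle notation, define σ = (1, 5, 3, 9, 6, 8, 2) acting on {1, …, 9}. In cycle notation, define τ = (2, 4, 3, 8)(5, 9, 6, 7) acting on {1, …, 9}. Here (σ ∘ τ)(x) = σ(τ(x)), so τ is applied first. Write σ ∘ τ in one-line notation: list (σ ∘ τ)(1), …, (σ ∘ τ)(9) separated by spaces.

For each element, apply τ then σ: 1 → 1 → 5; 2 → 4 → 4; 3 → 8 → 2; 4 → 3 → 9; 5 → 9 → 6; 6 → 7 → 7; 7 → 5 → 3; 8 → 2 → 1; 9 → 6 → 8.
Collecting the images, σ ∘ τ = [5 4 2 9 6 7 3 1 8].

5 4 2 9 6 7 3 1 8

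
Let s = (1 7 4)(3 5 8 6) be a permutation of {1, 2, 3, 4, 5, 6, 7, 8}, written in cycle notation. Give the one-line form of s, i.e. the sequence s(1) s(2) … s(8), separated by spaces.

Image by image: 1↦7, 2↦2, 3↦5, 4↦1, 5↦8, 6↦3, 7↦4, 8↦6.
So the one-line form is 7 2 5 1 8 3 4 6.

7 2 5 1 8 3 4 6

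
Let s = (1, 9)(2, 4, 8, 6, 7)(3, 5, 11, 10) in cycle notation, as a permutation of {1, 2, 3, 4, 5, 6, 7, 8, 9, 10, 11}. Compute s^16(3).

3

3 lies in the 4-cycle (3, 5, 11, 10).
Since the cycle has length 4, s^16 acts on it the same as s^0 (16 mod 4 = 0).
So s^16(3) = 3.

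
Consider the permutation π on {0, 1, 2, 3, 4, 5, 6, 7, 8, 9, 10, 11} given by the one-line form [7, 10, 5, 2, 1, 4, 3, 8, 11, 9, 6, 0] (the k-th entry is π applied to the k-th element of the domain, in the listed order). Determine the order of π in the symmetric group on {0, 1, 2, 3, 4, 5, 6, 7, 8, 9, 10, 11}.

28

Writing π as disjoint cycles, the cycle lengths are 7, 4, 1.
The order is lcm(7, 4) = 28.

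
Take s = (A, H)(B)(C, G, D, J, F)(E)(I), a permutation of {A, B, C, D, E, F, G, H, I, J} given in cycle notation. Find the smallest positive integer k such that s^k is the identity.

The disjoint cycles have lengths 5, 2, 1, 1, 1.
The order is lcm(5, 2) = 10.

10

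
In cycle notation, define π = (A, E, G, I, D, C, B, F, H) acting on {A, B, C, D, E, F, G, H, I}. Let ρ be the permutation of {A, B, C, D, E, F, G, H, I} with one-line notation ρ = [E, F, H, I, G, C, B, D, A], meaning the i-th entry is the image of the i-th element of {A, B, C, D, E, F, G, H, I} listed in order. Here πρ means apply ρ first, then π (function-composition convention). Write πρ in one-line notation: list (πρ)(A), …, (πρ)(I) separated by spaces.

(πρ)(x) = π(ρ(x)). Computing each image: π(ρ(A)) = π(E) = G, π(ρ(B)) = π(F) = H, π(ρ(C)) = π(H) = A, π(ρ(D)) = π(I) = D, π(ρ(E)) = π(G) = I, π(ρ(F)) = π(C) = B, π(ρ(G)) = π(B) = F, π(ρ(H)) = π(D) = C, π(ρ(I)) = π(A) = E.
Hence πρ = [G H A D I B F C E].

G H A D I B F C E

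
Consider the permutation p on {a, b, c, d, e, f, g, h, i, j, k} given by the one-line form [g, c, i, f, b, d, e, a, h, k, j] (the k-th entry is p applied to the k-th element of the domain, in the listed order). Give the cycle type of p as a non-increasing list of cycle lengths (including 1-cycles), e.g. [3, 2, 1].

The disjoint cycles are (a g e b c i h)(d f)(j k), with lengths 7, 2, 2 in non-increasing order.

[7, 2, 2]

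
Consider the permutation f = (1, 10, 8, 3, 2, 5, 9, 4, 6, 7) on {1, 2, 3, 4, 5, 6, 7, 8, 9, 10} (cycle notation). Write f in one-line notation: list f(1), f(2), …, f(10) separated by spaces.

10 5 2 6 9 7 1 3 4 8

Reading each image from the cycles: 1↦10, 2↦5, 3↦2, 4↦6, 5↦9, 6↦7, 7↦1, 8↦3, 9↦4, 10↦8.
Listing these in domain order gives 10 5 2 6 9 7 1 3 4 8.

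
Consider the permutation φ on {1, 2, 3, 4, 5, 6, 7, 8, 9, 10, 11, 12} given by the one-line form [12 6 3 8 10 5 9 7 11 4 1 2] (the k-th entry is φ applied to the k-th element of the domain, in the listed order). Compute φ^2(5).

Tracing 5 → 10 → … returns to 5 after 11 steps, so 5 lies in an 11-cycle (1, 12, 2, 6, 5, 10, 4, 8, 7, 9, 11).
Advancing 2 steps from 5: 5 → 10 → 4.

4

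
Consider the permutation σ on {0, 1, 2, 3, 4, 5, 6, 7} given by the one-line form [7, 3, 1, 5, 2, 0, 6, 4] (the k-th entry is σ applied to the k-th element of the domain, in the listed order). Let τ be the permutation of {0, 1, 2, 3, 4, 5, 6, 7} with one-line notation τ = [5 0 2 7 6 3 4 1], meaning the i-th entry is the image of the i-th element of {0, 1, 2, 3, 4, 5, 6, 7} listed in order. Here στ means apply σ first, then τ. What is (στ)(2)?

0

(στ)(2) = τ(σ(2)). σ(2) = 1, then τ(1) = 0. So (στ)(2) = 0.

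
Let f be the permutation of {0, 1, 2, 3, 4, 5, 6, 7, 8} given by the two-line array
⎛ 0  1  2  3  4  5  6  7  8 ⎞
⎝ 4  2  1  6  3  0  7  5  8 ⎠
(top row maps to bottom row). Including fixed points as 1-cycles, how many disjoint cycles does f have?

3

The cycle decomposition is (0, 4, 3, 6, 7, 5)(1, 2)(8), which has 3 cycles (counting 1-cycles).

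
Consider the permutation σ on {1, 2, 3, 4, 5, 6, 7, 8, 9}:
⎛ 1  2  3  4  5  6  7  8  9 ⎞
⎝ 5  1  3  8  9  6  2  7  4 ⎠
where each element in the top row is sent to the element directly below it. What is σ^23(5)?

Tracing 5 → 9 → … returns to 5 after 7 steps, so 5 lies in a 7-cycle (1, 5, 9, 4, 8, 7, 2).
Powers repeat with period 7 on this cycle, and 23 mod 7 = 2, so σ^23(5) = σ^2(5).
Advancing 2 steps from 5: 5 → 9 → 4.

4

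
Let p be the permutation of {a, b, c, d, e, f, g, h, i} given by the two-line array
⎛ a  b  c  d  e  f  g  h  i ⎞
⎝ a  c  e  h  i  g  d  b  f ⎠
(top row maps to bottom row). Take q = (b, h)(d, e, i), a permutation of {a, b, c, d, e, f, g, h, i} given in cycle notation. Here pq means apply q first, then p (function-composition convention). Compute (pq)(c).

e

q(c) = c, then p(c) = e; composing gives (pq)(c) = e.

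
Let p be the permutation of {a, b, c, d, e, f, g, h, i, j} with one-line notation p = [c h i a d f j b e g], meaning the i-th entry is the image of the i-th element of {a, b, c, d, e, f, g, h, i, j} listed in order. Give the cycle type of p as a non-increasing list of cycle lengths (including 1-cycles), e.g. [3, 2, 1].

[5, 2, 2, 1]

The disjoint cycles are (a, c, i, e, d)(b, h)(f)(g, j), with lengths 5, 2, 2, 1 in non-increasing order.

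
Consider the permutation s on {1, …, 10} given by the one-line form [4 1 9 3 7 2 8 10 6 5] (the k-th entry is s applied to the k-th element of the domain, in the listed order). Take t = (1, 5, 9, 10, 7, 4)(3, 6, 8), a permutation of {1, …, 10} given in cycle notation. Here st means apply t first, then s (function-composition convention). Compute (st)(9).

(st)(9) = s(t(9)). t(9) = 10, then s(10) = 5. So (st)(9) = 5.

5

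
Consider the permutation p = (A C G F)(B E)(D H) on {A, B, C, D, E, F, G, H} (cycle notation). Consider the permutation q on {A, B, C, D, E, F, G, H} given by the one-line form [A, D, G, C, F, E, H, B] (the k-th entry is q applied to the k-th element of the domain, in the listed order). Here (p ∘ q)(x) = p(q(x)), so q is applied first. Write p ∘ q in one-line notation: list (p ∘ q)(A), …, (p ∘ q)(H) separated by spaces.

(p ∘ q)(x) = p(q(x)). Computing each image: p(q(A)) = p(A) = C, p(q(B)) = p(D) = H, p(q(C)) = p(G) = F, p(q(D)) = p(C) = G, p(q(E)) = p(F) = A, p(q(F)) = p(E) = B, p(q(G)) = p(H) = D, p(q(H)) = p(B) = E.
Hence p ∘ q = [C H F G A B D E].

C H F G A B D E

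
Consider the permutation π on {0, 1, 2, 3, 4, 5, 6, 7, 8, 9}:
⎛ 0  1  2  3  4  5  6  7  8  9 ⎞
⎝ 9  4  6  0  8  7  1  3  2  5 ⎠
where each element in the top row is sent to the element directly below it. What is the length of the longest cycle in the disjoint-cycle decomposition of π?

5

Decomposing into disjoint cycles gives (0 9 5 7 3)(1 4 8 2 6); the longest has length 5.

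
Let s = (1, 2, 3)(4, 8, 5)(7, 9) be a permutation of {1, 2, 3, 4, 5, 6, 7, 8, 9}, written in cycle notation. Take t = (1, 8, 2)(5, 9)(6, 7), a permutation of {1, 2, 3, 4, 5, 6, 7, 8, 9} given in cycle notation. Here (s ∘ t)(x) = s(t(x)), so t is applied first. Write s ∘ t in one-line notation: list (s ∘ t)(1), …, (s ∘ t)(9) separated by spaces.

(s ∘ t)(x) = s(t(x)). Computing each image: s(t(1)) = s(8) = 5, s(t(2)) = s(1) = 2, s(t(3)) = s(3) = 1, s(t(4)) = s(4) = 8, s(t(5)) = s(9) = 7, s(t(6)) = s(7) = 9, s(t(7)) = s(6) = 6, s(t(8)) = s(2) = 3, s(t(9)) = s(5) = 4.
Hence s ∘ t = [5 2 1 8 7 9 6 3 4].

5 2 1 8 7 9 6 3 4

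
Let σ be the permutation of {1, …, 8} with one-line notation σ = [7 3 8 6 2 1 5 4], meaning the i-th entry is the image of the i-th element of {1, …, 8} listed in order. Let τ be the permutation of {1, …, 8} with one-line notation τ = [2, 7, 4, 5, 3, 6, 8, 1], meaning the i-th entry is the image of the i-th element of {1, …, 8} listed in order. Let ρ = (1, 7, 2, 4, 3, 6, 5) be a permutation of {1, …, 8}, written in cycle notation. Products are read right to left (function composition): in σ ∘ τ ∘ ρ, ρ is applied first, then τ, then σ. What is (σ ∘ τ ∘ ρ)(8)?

(σ ∘ τ ∘ ρ)(8) = σ(τ(ρ(8))). ρ(8) = 8, then τ(8) = 1, then σ(1) = 7, so the result is 7.

7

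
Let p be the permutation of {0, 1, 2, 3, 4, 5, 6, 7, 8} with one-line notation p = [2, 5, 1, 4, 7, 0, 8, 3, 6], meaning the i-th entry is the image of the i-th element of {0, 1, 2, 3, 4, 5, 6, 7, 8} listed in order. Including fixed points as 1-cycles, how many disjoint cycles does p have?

The cycle decomposition is (0 2 1 5)(3 4 7)(6 8), which has 3 cycles (counting 1-cycles).

3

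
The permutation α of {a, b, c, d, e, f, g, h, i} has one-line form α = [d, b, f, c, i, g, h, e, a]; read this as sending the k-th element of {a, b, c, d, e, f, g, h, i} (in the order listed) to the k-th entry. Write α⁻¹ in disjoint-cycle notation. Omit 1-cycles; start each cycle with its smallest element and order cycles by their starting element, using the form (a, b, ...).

(a, i, e, h, g, f, c, d)

The cycle decomposition of α is (a, d, c, f, g, h, e, i).
The inverse reverses every cycle; in canonical form, α⁻¹ = (a, i, e, h, g, f, c, d).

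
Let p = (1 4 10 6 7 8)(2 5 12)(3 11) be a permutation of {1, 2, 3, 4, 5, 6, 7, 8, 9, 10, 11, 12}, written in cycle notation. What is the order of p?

6

The disjoint cycles have lengths 6, 3, 2, 1.
The order of p is the least common multiple of its cycle lengths: lcm(6, 3, 2) = 6.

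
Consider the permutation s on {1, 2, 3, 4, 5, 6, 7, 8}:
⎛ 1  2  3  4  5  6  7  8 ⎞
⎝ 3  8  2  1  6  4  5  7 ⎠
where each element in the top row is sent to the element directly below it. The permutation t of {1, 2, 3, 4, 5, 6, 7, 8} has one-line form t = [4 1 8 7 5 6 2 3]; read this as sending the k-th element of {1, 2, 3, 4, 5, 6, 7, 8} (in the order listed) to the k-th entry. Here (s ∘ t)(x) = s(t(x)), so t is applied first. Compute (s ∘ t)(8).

First apply t: t(8) = 3, then s(3) = 2. Thus (s ∘ t)(8) = 2.

2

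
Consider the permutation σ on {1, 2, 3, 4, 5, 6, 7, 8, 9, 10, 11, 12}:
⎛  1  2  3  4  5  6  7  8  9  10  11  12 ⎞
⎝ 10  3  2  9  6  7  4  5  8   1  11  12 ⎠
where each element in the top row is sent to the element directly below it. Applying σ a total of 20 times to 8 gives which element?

6

Tracing 8 → 5 → … returns to 8 after 6 steps, so 8 lies in a 6-cycle (4 9 8 5 6 7).
Powers repeat with period 6 on this cycle, and 20 mod 6 = 2, so σ^20(8) = σ^2(8).
Stepping 2 places around the cycle: 8 → 5 → 6.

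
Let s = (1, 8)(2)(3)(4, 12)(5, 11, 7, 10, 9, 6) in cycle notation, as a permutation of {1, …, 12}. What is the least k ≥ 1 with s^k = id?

The disjoint cycles have lengths 6, 2, 2, 1, 1.
The order of s is the least common multiple of its cycle lengths: lcm(6, 2, 2) = 6.

6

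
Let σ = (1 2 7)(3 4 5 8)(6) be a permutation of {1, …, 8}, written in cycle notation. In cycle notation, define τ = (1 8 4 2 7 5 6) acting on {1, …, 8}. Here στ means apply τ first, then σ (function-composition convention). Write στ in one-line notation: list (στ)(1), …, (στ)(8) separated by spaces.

3 1 4 7 6 2 8 5

(στ)(x) = σ(τ(x)). Computing each image: σ(τ(1)) = σ(8) = 3, σ(τ(2)) = σ(7) = 1, σ(τ(3)) = σ(3) = 4, σ(τ(4)) = σ(2) = 7, σ(τ(5)) = σ(6) = 6, σ(τ(6)) = σ(1) = 2, σ(τ(7)) = σ(5) = 8, σ(τ(8)) = σ(4) = 5.
Hence στ = [3 1 4 7 6 2 8 5].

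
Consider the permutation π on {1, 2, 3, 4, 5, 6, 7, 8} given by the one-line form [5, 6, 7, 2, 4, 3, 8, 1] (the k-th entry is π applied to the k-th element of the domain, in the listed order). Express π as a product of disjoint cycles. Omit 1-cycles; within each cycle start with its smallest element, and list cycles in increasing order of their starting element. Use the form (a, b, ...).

Iterating π from 1 gives 1 → 5 → 4 → 2 → 6 → 3 → 7 → 8 → 1; that is the 8-cycle (1, 5, 4, 2, 6, 3, 7, 8).
Continuing from each remaining unvisited element yields (1, 5, 4, 2, 6, 3, 7, 8).

(1, 5, 4, 2, 6, 3, 7, 8)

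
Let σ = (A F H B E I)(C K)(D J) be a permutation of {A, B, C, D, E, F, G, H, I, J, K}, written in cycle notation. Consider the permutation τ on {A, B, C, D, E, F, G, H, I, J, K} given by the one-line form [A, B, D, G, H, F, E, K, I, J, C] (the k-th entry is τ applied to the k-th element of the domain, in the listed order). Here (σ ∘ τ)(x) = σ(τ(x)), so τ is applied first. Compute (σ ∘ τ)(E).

First apply τ: τ(E) = H, then σ(H) = B. Thus (σ ∘ τ)(E) = B.

B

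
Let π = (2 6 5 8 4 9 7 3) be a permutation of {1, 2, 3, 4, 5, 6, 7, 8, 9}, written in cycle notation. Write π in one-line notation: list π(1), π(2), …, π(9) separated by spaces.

1 6 2 9 8 5 3 4 7

Image by image: 1→1, 2→6, 3→2, 4→9, 5→8, 6→5, 7→3, 8→4, 9→7.
So the one-line form is 1 6 2 9 8 5 3 4 7.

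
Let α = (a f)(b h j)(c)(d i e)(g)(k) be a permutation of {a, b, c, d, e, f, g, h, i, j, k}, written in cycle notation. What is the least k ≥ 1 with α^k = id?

6

The disjoint cycles have lengths 3, 3, 2, 1, 1, 1.
The order is lcm(3, 3, 2) = 6.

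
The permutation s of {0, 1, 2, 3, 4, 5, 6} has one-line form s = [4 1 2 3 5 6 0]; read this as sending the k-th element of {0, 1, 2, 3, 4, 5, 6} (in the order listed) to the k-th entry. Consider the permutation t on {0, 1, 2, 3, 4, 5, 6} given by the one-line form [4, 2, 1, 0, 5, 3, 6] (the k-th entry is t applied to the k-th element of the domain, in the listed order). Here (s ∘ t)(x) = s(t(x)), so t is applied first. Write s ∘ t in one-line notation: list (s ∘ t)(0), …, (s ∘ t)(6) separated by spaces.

5 2 1 4 6 3 0

(s ∘ t)(x) = s(t(x)). Computing each image: s(t(0)) = s(4) = 5, s(t(1)) = s(2) = 2, s(t(2)) = s(1) = 1, s(t(3)) = s(0) = 4, s(t(4)) = s(5) = 6, s(t(5)) = s(3) = 3, s(t(6)) = s(6) = 0.
Hence s ∘ t = [5 2 1 4 6 3 0].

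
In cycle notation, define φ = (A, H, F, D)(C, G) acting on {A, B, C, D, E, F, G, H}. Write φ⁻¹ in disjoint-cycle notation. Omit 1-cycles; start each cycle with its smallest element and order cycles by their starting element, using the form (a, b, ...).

Inverting a permutation written in cycle notation just reverses the order within every cycle.
After reversing and putting each cycle's least element first, φ⁻¹ = (A, D, F, H)(C, G).

(A, D, F, H)(C, G)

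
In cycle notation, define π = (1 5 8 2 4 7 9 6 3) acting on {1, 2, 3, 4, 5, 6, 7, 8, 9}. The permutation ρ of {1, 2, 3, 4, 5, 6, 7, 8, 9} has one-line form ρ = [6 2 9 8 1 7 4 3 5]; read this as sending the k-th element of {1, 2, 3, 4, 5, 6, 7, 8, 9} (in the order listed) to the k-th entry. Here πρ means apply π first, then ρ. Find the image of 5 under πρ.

3

(πρ)(5) = ρ(π(5)). π(5) = 8, then ρ(8) = 3. So (πρ)(5) = 3.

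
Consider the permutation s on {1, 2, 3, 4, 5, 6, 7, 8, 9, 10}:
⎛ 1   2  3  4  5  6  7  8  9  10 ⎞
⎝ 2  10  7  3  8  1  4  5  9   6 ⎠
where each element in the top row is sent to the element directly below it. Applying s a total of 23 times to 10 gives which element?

Tracing 10 → 6 → … returns to 10 after 4 steps, so 10 lies in a 4-cycle (1, 2, 10, 6).
On a 4-cycle, s^4 is the identity, so s^23 = s^3 there (23 ≡ 3 mod 4).
Stepping 3 places around the cycle: 10 → 6 → 1 → 2.

2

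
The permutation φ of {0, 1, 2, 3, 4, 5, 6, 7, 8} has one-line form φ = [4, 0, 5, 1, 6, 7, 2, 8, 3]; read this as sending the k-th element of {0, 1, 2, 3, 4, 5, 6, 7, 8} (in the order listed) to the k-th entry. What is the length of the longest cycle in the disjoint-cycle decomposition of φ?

9

Decomposing into disjoint cycles gives (0 4 6 2 5 7 8 3 1); the longest has length 9.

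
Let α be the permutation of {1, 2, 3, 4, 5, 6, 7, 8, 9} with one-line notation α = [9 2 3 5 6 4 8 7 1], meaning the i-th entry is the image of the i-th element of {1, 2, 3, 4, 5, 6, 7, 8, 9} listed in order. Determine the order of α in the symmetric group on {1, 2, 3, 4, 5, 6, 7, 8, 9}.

6

Writing α as disjoint cycles, the cycle lengths are 3, 2, 2, 1, 1.
Since disjoint cycles commute, ord(α) = lcm(3, 2, 2) = 6.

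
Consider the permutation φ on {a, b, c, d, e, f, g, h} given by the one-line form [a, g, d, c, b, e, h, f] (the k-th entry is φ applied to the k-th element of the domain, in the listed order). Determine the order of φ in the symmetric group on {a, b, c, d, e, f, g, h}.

Writing φ as disjoint cycles, the cycle lengths are 5, 2, 1.
The order of φ is the least common multiple of its cycle lengths: lcm(5, 2) = 10.

10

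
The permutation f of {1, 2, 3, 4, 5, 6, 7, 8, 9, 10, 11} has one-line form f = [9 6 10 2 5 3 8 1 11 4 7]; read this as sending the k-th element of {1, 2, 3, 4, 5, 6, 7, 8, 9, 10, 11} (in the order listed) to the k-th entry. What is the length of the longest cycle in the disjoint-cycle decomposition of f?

Decomposing into disjoint cycles gives (1, 9, 11, 7, 8)(2, 6, 3, 10, 4); the longest has length 5.

5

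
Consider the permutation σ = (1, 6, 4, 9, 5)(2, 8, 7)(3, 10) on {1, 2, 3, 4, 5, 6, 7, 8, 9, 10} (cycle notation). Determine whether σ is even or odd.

The cycle lengths are 5, 3, 2.
A cycle of length ℓ contributes ℓ−1 transpositions, so σ is a product of 4 + 2 + 1 = 7 transpositions — odd.

odd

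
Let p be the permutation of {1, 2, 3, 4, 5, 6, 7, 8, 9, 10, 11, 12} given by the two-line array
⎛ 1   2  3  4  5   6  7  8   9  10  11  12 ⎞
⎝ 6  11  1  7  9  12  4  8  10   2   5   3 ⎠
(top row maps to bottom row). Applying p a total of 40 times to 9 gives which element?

Tracing 9 → 10 → … returns to 9 after 5 steps, so 9 lies in a 5-cycle (2 11 5 9 10).
Powers repeat with period 5 on this cycle, and 40 mod 5 = 0, so p^40(9) = p^0(9).
So p^40(9) = 9.

9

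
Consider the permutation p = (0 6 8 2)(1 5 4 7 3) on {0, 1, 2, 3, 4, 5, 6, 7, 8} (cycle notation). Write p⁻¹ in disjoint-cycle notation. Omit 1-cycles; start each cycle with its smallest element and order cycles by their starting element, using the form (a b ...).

The inverse reverses each cycle.
Reversing each cycle of p and rotating so the smallest element leads gives (0 2 8 6)(1 3 7 4 5).

(0 2 8 6)(1 3 7 4 5)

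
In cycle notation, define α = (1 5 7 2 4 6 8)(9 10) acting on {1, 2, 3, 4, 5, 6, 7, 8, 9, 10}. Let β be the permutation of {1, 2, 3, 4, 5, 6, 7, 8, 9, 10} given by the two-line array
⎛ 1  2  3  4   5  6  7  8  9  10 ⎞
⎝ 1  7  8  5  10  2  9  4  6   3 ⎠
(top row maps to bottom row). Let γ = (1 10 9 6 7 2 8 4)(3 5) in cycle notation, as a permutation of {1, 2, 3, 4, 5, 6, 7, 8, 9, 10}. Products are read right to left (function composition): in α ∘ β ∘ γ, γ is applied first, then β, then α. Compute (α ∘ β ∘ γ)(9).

4

Apply the permutations in order: γ(9) = 6, then β(6) = 2, then α(2) = 4. So (α ∘ β ∘ γ)(9) = 4.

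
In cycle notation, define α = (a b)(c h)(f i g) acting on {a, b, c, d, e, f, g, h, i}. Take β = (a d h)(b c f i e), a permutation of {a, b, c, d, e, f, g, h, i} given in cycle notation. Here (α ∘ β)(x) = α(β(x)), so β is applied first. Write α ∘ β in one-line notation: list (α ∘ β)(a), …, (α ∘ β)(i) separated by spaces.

d h i c a g f b e

(α ∘ β)(x) = α(β(x)). Computing each image: α(β(a)) = α(d) = d, α(β(b)) = α(c) = h, α(β(c)) = α(f) = i, α(β(d)) = α(h) = c, α(β(e)) = α(b) = a, α(β(f)) = α(i) = g, α(β(g)) = α(g) = f, α(β(h)) = α(a) = b, α(β(i)) = α(e) = e.
Hence α ∘ β = [d h i c a g f b e].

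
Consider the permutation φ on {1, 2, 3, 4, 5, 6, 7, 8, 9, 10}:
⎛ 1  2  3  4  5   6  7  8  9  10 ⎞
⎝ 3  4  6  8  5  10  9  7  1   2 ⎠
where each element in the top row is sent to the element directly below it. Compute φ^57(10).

8

Tracing 10 → 2 → … returns to 10 after 9 steps, so 10 lies in a 9-cycle (1 3 6 10 2 4 8 7 9).
Powers repeat with period 9 on this cycle, and 57 mod 9 = 3, so φ^57(10) = φ^3(10).
Stepping 3 places around the cycle: 10 → 2 → 4 → 8.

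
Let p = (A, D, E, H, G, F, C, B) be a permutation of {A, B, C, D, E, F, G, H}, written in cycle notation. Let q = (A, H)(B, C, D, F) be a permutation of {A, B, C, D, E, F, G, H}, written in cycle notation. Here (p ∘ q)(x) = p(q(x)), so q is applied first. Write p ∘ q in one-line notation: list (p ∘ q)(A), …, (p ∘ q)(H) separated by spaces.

G B E C H A F D

Chase each element through q then p: A → H → G; B → C → B; C → D → E; D → F → C; E → E → H; F → B → A; G → G → F; H → A → D.
So p ∘ q in one-line form is G B E C H A F D.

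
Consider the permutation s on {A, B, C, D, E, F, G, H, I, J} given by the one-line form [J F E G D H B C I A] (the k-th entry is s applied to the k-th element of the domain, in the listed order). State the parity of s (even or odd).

odd

In disjoint-cycle form the cycle lengths are 7, 2, 1.
A cycle of length ℓ contributes ℓ−1 transpositions, so s is a product of 6 + 1 = 7 transpositions — odd.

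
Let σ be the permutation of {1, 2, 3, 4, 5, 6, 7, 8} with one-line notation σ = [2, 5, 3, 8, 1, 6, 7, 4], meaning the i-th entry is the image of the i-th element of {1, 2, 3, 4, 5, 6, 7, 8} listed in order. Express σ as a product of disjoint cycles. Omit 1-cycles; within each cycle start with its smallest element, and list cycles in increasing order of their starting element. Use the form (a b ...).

(1 2 5)(4 8)

From 1: 1 → 2 → 5 → 1, closing the cycle (1 2 5).
Continuing from each remaining unvisited element yields (1 2 5)(4 8).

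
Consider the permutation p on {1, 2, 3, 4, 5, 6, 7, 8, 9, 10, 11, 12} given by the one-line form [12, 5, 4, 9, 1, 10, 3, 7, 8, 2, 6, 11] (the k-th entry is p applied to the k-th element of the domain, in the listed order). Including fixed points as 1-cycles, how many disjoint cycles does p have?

2

The cycle decomposition is (1 12 11 6 10 2 5)(3 4 9 8 7), which has 2 cycles (counting 1-cycles).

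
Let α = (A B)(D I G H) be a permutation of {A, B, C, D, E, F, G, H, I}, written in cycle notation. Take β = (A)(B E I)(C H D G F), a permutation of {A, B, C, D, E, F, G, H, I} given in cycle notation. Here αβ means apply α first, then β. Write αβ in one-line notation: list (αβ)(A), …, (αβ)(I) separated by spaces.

(αβ)(x) = β(α(x)). Computing each image: β(α(A)) = β(B) = E, β(α(B)) = β(A) = A, β(α(C)) = β(C) = H, β(α(D)) = β(I) = B, β(α(E)) = β(E) = I, β(α(F)) = β(F) = C, β(α(G)) = β(H) = D, β(α(H)) = β(D) = G, β(α(I)) = β(G) = F.
Hence αβ = [E A H B I C D G F].

E A H B I C D G F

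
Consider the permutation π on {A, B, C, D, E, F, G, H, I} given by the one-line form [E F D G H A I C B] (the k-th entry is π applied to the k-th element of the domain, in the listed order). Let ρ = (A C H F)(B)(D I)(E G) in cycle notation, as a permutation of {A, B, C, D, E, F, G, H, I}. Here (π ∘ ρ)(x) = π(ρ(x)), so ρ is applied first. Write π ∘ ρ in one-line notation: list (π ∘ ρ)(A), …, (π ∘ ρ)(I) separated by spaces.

D F C B I E H A G

(π ∘ ρ)(x) = π(ρ(x)). Computing each image: π(ρ(A)) = π(C) = D, π(ρ(B)) = π(B) = F, π(ρ(C)) = π(H) = C, π(ρ(D)) = π(I) = B, π(ρ(E)) = π(G) = I, π(ρ(F)) = π(A) = E, π(ρ(G)) = π(E) = H, π(ρ(H)) = π(F) = A, π(ρ(I)) = π(D) = G.
Hence π ∘ ρ = [D F C B I E H A G].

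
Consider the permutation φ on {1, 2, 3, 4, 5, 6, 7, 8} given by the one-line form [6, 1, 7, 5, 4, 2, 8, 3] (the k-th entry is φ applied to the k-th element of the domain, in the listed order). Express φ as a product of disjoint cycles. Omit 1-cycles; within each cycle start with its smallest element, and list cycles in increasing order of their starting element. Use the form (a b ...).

Start at 1 and follow images: 1 → 6 → 2 → 1, giving the cycle (1 6 2).
Continuing from each remaining unvisited element yields (1 6 2)(3 7 8)(4 5).

(1 6 2)(3 7 8)(4 5)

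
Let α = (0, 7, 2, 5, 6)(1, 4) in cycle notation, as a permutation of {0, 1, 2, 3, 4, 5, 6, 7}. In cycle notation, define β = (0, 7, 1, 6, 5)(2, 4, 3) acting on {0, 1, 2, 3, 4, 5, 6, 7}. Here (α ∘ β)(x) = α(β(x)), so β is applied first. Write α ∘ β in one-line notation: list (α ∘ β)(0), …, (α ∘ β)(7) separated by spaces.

(α ∘ β)(x) = α(β(x)). Computing each image: α(β(0)) = α(7) = 2, α(β(1)) = α(6) = 0, α(β(2)) = α(4) = 1, α(β(3)) = α(2) = 5, α(β(4)) = α(3) = 3, α(β(5)) = α(0) = 7, α(β(6)) = α(5) = 6, α(β(7)) = α(1) = 4.
Hence α ∘ β = [2 0 1 5 3 7 6 4].

2 0 1 5 3 7 6 4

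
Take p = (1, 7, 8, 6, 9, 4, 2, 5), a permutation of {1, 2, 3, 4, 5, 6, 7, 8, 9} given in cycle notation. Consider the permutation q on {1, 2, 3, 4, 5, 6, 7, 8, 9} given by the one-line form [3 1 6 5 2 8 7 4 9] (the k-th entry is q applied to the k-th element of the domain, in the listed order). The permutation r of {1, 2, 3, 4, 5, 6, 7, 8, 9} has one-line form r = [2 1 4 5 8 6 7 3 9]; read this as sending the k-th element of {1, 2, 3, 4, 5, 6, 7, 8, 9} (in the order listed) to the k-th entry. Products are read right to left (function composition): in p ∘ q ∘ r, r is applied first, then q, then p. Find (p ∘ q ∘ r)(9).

Chase 9: r(9) = 9; q(9) = 9; p(9) = 4. Hence (p ∘ q ∘ r)(9) = 4.

4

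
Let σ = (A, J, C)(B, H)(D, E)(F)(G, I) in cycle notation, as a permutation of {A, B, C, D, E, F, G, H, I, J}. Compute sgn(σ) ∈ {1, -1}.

The cycle lengths are 3, 2, 2, 2, 1.
A cycle is odd iff its length is even; σ has 3 even-length cycles, so sgn(σ) = (−1)^3 and σ is odd.

-1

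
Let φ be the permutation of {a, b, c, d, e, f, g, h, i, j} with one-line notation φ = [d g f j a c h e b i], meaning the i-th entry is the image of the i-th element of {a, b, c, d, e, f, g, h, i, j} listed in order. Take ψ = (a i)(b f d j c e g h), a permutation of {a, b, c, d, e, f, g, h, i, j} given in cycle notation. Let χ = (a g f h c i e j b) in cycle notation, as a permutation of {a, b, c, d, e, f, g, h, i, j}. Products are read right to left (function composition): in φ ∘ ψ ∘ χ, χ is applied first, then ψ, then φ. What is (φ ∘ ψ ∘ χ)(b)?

b

(φ ∘ ψ ∘ χ)(b) = φ(ψ(χ(b))). χ(b) = a, then ψ(a) = i, then φ(i) = b, so the result is b.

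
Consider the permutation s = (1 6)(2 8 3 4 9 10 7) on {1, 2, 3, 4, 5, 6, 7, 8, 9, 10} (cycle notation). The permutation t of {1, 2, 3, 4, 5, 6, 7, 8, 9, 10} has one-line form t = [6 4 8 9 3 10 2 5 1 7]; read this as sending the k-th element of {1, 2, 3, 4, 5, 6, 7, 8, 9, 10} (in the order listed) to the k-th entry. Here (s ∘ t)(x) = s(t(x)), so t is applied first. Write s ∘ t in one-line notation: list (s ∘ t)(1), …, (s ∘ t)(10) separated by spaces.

Chase each element through t then s: 1 → 6 → 1; 2 → 4 → 9; 3 → 8 → 3; 4 → 9 → 10; 5 → 3 → 4; 6 → 10 → 7; 7 → 2 → 8; 8 → 5 → 5; 9 → 1 → 6; 10 → 7 → 2.
Collecting the images, s ∘ t = [1 9 3 10 4 7 8 5 6 2].

1 9 3 10 4 7 8 5 6 2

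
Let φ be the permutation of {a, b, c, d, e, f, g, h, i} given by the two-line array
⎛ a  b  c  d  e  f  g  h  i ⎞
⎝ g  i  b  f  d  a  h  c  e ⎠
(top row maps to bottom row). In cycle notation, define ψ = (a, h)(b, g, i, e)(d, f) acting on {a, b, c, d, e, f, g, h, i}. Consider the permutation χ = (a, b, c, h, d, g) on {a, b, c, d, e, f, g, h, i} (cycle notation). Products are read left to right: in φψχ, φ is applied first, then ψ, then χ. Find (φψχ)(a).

i

Apply the permutations in order: φ(a) = g, then ψ(g) = i, then χ(i) = i. So (φψχ)(a) = i.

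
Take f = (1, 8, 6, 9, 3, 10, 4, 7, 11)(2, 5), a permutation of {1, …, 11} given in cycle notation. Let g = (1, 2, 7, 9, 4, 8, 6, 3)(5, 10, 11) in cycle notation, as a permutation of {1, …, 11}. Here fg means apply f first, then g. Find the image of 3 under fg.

f(3) = 10, then g(10) = 11; composing gives (fg)(3) = 11.

11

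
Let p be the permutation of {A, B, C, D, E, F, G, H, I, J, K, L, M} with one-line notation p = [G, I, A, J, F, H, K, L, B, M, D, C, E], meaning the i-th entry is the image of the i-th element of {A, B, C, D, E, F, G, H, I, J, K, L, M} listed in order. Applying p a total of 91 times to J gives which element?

F

Tracing J → M → … returns to J after 11 steps, so J lies in an 11-cycle (A, G, K, D, J, M, E, F, H, L, C).
Powers repeat with period 11 on this cycle, and 91 mod 11 = 3, so p^91(J) = p^3(J).
Advancing 3 steps from J: J → M → E → F.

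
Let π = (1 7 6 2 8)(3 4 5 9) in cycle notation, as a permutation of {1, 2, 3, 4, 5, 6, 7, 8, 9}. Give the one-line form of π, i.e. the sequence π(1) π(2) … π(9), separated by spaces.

Image by image: 1→7, 2→8, 3→4, 4→5, 5→9, 6→2, 7→6, 8→1, 9→3.
So the one-line form is 7 8 4 5 9 2 6 1 3.

7 8 4 5 9 2 6 1 3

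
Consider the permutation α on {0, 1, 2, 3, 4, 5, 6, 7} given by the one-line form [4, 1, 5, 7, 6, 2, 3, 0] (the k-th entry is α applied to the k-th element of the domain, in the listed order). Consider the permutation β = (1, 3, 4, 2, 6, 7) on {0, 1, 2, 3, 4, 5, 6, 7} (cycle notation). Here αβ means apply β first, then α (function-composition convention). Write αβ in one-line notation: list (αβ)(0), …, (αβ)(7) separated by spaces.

Chase each element through β then α: 0 → 0 → 4; 1 → 3 → 7; 2 → 6 → 3; 3 → 4 → 6; 4 → 2 → 5; 5 → 5 → 2; 6 → 7 → 0; 7 → 1 → 1.
Collecting the images, αβ = [4 7 3 6 5 2 0 1].

4 7 3 6 5 2 0 1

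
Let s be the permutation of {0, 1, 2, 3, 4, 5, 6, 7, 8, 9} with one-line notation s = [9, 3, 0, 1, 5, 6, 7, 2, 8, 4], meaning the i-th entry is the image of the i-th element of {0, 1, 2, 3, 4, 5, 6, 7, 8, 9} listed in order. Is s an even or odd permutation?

odd

In disjoint-cycle form the cycle lengths are 7, 2, 1.
A cycle of length ℓ contributes ℓ−1 transpositions, so s is a product of 6 + 1 = 7 transpositions — odd.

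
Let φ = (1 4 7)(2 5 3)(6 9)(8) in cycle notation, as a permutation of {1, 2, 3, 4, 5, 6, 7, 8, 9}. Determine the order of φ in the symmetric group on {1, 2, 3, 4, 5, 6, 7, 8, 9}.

6

The cycle type of φ is (3, 3, 2, 1).
Since disjoint cycles commute, ord(φ) = lcm(3, 3, 2) = 6.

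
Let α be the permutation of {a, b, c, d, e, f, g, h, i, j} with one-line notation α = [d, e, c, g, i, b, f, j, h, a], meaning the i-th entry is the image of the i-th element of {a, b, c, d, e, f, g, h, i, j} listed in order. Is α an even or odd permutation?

even

In disjoint-cycle form the cycle lengths are 9, 1.
A cycle is odd iff its length is even; α has 0 even-length cycles, so sgn(α) = (−1)^0 and α is even.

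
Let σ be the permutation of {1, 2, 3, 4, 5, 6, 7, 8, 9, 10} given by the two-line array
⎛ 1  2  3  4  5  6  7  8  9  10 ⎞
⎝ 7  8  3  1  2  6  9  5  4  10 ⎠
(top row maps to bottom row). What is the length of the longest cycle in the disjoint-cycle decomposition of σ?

Decomposing into disjoint cycles gives (1, 7, 9, 4)(2, 8, 5); the longest has length 4.

4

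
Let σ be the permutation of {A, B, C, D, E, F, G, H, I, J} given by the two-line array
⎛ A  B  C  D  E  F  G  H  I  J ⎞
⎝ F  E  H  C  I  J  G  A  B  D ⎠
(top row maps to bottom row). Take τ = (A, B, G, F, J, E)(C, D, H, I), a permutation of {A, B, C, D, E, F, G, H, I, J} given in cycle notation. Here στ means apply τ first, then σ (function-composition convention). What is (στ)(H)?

First apply τ: τ(H) = I, then σ(I) = B. Thus (στ)(H) = B.

B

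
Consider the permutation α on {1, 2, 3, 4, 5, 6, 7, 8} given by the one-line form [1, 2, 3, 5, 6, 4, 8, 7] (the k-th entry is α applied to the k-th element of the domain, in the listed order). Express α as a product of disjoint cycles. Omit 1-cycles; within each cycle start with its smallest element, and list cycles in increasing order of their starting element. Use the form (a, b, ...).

(4, 5, 6)(7, 8)

Iterating α from 4 gives 4 → 5 → 6 → 4; that is the 3-cycle (4, 5, 6).
Continuing from each remaining unvisited element yields (4, 5, 6)(7, 8).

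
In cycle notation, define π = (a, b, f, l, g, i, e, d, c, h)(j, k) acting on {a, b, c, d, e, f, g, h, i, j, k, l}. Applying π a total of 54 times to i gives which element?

i lies in the 10-cycle (a, b, f, l, g, i, e, d, c, h).
Since the cycle has length 10, π^54 acts on it the same as π^4 (54 mod 10 = 4).
Stepping 4 places around the cycle: i → e → d → c → h.

h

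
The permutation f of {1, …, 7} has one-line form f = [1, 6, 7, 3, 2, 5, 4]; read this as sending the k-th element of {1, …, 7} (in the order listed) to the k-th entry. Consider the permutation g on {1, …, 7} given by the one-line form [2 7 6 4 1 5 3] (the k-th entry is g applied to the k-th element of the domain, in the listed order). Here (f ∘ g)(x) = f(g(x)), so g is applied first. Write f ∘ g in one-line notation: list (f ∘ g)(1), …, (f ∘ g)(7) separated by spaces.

6 4 5 3 1 2 7

(f ∘ g)(x) = f(g(x)). Computing each image: f(g(1)) = f(2) = 6, f(g(2)) = f(7) = 4, f(g(3)) = f(6) = 5, f(g(4)) = f(4) = 3, f(g(5)) = f(1) = 1, f(g(6)) = f(5) = 2, f(g(7)) = f(3) = 7.
Hence f ∘ g = [6 4 5 3 1 2 7].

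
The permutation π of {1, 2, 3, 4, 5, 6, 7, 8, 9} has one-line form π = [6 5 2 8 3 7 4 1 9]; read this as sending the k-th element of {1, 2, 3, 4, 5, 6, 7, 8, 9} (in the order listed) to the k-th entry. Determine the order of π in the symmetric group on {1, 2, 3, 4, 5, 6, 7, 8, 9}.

15

The disjoint-cycle form of π has cycle lengths 5, 3, 1.
The order is lcm(5, 3) = 15.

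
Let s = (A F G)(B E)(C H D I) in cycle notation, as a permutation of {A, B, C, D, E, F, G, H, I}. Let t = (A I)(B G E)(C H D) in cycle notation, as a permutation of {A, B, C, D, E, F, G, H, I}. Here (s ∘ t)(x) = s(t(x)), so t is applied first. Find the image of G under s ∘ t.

(s ∘ t)(G) = s(t(G)). t(G) = E, then s(E) = B. So (s ∘ t)(G) = B.

B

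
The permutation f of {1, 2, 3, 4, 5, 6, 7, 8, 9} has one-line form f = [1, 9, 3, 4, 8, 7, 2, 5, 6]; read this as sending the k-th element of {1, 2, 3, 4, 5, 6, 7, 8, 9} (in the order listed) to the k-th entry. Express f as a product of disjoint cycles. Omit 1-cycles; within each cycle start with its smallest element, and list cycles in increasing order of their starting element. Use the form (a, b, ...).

(2, 9, 6, 7)(5, 8)

Iterating f from 2 gives 2 → 9 → 6 → 7 → 2; that is the 4-cycle (2, 9, 6, 7).
Continuing from each remaining unvisited element yields (2, 9, 6, 7)(5, 8).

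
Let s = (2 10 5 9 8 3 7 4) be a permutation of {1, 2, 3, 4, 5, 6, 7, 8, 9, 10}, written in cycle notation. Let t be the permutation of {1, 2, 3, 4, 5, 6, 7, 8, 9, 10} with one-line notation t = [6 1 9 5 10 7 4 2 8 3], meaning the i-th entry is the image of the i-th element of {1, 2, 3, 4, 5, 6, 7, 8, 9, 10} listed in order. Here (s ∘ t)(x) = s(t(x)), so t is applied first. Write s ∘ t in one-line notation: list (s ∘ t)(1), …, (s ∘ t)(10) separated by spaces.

Chase each element through t then s: 1 → 6 → 6; 2 → 1 → 1; 3 → 9 → 8; 4 → 5 → 9; 5 → 10 → 5; 6 → 7 → 4; 7 → 4 → 2; 8 → 2 → 10; 9 → 8 → 3; 10 → 3 → 7.
Collecting the images, s ∘ t = [6 1 8 9 5 4 2 10 3 7].

6 1 8 9 5 4 2 10 3 7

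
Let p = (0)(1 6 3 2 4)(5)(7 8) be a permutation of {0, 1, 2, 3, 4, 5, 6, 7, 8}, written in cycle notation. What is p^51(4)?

1

4 lies in the 5-cycle (1 6 3 2 4).
Powers repeat with period 5 on this cycle, and 51 mod 5 = 1, so p^51(4) = p^1(4).
Advancing 1 step from 4: 4 → 1.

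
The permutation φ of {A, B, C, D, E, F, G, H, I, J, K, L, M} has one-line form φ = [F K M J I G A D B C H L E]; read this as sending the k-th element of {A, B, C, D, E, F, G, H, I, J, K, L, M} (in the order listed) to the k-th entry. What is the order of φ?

Decomposing into disjoint cycles gives cycle lengths 9, 3, 1.
The order of φ is the least common multiple of its cycle lengths: lcm(9, 3) = 9.

9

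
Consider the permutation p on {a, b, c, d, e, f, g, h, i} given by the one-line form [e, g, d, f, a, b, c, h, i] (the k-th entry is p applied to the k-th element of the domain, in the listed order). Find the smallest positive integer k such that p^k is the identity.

10

Decomposing into disjoint cycles gives cycle lengths 5, 2, 1, 1.
The order is lcm(5, 2) = 10.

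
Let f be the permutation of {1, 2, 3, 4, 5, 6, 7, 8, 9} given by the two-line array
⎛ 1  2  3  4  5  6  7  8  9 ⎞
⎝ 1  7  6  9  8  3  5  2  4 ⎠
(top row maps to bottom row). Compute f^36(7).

7

Tracing 7 → 5 → … returns to 7 after 4 steps, so 7 lies in a 4-cycle (2, 7, 5, 8).
On a 4-cycle, f^4 is the identity, so f^36 = f^0 there (36 ≡ 0 mod 4).
So f^36(7) = 7.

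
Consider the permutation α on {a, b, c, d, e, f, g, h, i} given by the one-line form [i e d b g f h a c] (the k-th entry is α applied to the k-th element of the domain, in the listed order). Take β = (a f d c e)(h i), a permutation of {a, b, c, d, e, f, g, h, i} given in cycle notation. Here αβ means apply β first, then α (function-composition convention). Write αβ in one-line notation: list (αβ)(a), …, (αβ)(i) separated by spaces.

f e g d i b h c a

(αβ)(x) = α(β(x)). Computing each image: α(β(a)) = α(f) = f, α(β(b)) = α(b) = e, α(β(c)) = α(e) = g, α(β(d)) = α(c) = d, α(β(e)) = α(a) = i, α(β(f)) = α(d) = b, α(β(g)) = α(g) = h, α(β(h)) = α(i) = c, α(β(i)) = α(h) = a.
Hence αβ = [f e g d i b h c a].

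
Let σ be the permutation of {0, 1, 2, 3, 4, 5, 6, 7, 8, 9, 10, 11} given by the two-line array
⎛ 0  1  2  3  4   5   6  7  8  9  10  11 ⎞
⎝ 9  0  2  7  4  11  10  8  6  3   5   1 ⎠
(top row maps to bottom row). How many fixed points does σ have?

2

The fixed points (elements with σ(x) = x) are {2, 4}, so there are 2.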